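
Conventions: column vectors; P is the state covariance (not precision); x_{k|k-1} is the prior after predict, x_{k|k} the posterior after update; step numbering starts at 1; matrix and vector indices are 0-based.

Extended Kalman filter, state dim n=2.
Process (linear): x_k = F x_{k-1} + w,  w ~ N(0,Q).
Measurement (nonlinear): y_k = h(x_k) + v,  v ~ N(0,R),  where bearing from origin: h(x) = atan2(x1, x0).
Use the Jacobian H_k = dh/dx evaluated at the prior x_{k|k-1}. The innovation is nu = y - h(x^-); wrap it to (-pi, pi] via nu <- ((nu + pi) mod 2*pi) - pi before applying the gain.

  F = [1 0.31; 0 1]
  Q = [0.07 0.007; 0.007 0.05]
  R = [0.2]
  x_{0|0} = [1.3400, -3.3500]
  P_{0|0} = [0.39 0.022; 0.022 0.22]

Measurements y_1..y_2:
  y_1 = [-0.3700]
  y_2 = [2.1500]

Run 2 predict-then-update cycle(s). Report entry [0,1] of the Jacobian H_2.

step 1: x^-=[0.3015, -3.3500]  P^-=[0.4948 0.0972; 0.0972 0.2700]  H_jac=[0.2961 0.0266]  S=[0.2451]  K=[0.6083; 0.1468]  nu=[1.1110]  x^+=[0.9773, -3.1869]  P^+=[0.4041 0.0753; 0.0753 0.2647]
step 2: x^-=[-0.0106, -3.1869]  P^-=[0.5462 0.1644; 0.1644 0.3147]  H_jac=[0.3138 -0.0010]  S=[0.2537]  K=[0.6750; 0.2020]  nu=[-2.5591]  x^+=[-1.7379, -3.7039]  P^+=[0.4307 0.1298; 0.1298 0.3044]

H_jac[0,1] = -0.0010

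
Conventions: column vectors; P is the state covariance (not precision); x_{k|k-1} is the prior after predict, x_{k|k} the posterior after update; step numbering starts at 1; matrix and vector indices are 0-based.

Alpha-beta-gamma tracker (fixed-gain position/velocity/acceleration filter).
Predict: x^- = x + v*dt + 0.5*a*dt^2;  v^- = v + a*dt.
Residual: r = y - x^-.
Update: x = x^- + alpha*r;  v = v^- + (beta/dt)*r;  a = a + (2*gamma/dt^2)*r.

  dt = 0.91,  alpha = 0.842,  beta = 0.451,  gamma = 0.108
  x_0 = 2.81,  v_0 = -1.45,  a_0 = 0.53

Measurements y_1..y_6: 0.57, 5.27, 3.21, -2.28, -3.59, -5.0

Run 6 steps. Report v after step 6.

step 1: x_pred=1.7099  r=-1.1399  x^+=0.7501  v^+=-1.5327  a^+=0.2327
step 2: x_pred=-0.5483  r=5.8183  x^+=4.3507  v^+=1.5626  a^+=1.7503
step 3: x_pred=6.4974  r=-3.2874  x^+=3.7294  v^+=1.5261  a^+=0.8928
step 4: x_pred=5.4879  r=-7.7679  x^+=-1.0527  v^+=-1.5112  a^+=-1.1333
step 5: x_pred=-2.8971  r=-0.6929  x^+=-3.4805  v^+=-2.8859  a^+=-1.3141
step 6: x_pred=-6.6508  r=1.6508  x^+=-5.2608  v^+=-3.2636  a^+=-0.8835

v_post = -3.2636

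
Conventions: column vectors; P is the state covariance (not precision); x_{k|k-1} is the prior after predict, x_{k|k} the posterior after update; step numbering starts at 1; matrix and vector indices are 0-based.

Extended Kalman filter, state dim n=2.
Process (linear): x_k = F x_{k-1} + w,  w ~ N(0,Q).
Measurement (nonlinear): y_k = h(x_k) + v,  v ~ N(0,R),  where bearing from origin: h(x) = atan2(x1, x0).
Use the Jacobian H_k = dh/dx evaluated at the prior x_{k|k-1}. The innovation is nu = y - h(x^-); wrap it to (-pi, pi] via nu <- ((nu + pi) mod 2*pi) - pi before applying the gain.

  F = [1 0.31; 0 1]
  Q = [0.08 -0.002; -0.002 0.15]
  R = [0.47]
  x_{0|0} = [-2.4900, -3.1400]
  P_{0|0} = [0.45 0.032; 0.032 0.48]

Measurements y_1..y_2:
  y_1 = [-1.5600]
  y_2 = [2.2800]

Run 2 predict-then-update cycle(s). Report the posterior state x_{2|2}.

step 1: x^-=[-3.4634, -3.1400]  P^-=[0.5960 0.1788; 0.1788 0.6300]  H_jac=[0.1437 -0.1585]  S=[0.4900]  K=[0.1169; -0.1513]  nu=[0.8451]  x^+=[-3.3646, -3.2679]  P^+=[0.5893 0.1875; 0.1875 0.6188]
step 2: x^-=[-4.3776, -3.2679]  P^-=[0.8450 0.3773; 0.3773 0.7688]  H_jac=[0.1095 -0.1467]  S=[0.4846]  K=[0.0767; -0.1475]  nu=[-1.5028]  x^+=[-4.4930, -3.0463]  P^+=[0.8421 0.3828; 0.3828 0.7582]

x_post = [-4.4930, -3.0463]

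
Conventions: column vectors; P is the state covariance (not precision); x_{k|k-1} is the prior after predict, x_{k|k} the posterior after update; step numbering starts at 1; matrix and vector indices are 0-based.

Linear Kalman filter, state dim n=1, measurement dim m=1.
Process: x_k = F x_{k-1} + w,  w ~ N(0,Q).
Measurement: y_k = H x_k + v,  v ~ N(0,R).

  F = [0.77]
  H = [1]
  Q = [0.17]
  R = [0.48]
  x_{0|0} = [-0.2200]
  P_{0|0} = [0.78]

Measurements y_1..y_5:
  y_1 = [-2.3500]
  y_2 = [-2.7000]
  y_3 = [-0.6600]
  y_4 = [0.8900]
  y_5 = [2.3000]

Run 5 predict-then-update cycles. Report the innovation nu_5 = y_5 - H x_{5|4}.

innov = [2.4591]

step 1: x^-=[-0.1694]  P^-=[0.6325]  S=[1.1125]  K=[0.5685]  nu=[-2.1806]  x^+=[-1.4091]  P^+=[0.2729]
step 2: x^-=[-1.0850]  P^-=[0.3318]  S=[0.8118]  K=[0.4087]  nu=[-1.6150]  x^+=[-1.7451]  P^+=[0.1962]
step 3: x^-=[-1.3437]  P^-=[0.2863]  S=[0.7663]  K=[0.3736]  nu=[0.6837]  x^+=[-1.0883]  P^+=[0.1793]
step 4: x^-=[-0.8380]  P^-=[0.2763]  S=[0.7563]  K=[0.3654]  nu=[1.7280]  x^+=[-0.2066]  P^+=[0.1754]
step 5: x^-=[-0.1591]  P^-=[0.2740]  S=[0.7540]  K=[0.3634]  nu=[2.4591]  x^+=[0.7345]  P^+=[0.1744]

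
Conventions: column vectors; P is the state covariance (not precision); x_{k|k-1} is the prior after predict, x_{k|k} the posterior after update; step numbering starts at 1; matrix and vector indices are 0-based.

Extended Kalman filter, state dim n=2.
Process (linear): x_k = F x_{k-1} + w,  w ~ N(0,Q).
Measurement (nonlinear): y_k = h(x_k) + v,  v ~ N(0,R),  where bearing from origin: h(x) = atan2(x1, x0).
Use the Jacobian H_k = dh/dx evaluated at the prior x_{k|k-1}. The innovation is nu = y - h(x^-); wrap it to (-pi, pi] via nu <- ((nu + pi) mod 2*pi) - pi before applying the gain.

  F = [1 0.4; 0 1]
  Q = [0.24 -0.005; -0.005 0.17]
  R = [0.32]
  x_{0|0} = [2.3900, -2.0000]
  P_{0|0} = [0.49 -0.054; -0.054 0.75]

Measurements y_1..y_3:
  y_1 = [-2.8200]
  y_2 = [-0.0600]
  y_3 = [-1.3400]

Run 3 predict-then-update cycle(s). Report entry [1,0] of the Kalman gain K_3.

step 1: x^-=[1.5900, -2.0000]  P^-=[0.8068 0.2410; 0.2410 0.9200]  H_jac=[0.3064 0.2436]  S=[0.4863]  K=[0.6290; 0.6126]  nu=[-1.9209]  x^+=[0.3817, -3.1768]  P^+=[0.6144 0.0536; 0.0536 0.7375]
step 2: x^-=[-0.8890, -3.1768]  P^-=[1.0153 0.3436; 0.3436 0.9075]  H_jac=[0.2919 -0.0817]  S=[0.3962]  K=[0.6772; 0.0661]  nu=[1.7837]  x^+=[0.3189, -3.0590]  P^+=[0.8336 0.3259; 0.3259 0.9058]
step 3: x^-=[-0.9047, -3.0590]  P^-=[1.4792 0.6832; 0.6832 1.0758]  H_jac=[0.3006 -0.0889]  S=[0.4257]  K=[0.9020; 0.2578]  nu=[0.5183]  x^+=[-0.4371, -2.9254]  P^+=[1.1329 0.5842; 0.5842 1.0475]

K[1,0] = 0.2578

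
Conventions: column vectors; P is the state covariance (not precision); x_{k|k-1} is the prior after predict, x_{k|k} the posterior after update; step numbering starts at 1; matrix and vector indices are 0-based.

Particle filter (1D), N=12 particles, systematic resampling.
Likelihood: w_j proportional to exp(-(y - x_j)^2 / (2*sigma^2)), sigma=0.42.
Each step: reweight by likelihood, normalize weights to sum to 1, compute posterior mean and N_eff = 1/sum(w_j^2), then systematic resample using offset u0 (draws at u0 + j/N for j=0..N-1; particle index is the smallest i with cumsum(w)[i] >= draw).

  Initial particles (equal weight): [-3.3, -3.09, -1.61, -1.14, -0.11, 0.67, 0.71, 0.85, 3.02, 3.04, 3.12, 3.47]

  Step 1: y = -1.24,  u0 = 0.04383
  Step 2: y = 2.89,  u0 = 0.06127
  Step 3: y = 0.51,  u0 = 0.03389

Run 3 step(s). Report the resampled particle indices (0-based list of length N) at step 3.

resampled_idx = [0, 1, 2, 3, 4, 5, 6, 7, 8, 9, 10, 11]

step 1: w=[0.0000, 0.0000, 0.4044, 0.5795, 0.0160, 0.0000, 0.0000, 0.0000, 0.0000, 0.0000, 0.0000, 0.0000]  mean=-1.3136  Neff=2.0014  idx=[2, 2, 2, 2, 2, 3, 3, 3, 3, 3, 3, 3]
step 2: w=[0.0000, 0.0000, 0.0000, 0.0000, 0.0000, 0.1429, 0.1429, 0.1429, 0.1429, 0.1429, 0.1429, 0.1429]  mean=-1.1400  Neff=7.0001  idx=[5, 6, 6, 7, 7, 8, 8, 9, 10, 10, 11, 11]
step 3: w=[0.0833, 0.0833, 0.0833, 0.0833, 0.0833, 0.0833, 0.0833, 0.0833, 0.0833, 0.0833, 0.0833, 0.0833]  mean=-1.1400  Neff=12.0000  idx=[0, 1, 2, 3, 4, 5, 6, 7, 8, 9, 10, 11]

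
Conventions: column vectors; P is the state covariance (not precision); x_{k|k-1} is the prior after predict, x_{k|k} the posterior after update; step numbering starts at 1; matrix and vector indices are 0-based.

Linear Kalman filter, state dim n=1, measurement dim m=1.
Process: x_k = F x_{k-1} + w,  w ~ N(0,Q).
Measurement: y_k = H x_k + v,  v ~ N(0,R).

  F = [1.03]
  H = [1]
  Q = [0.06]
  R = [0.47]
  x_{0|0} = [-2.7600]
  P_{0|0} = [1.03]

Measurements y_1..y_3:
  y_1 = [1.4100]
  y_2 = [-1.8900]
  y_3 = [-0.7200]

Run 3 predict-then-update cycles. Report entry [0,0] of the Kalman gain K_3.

K[0,0] = 0.3845

step 1: x^-=[-2.8428]  P^-=[1.1527]  S=[1.6227]  K=[0.7104]  nu=[4.2528]  x^+=[0.1782]  P^+=[0.3339]
step 2: x^-=[0.1836]  P^-=[0.4142]  S=[0.8842]  K=[0.4684]  nu=[-2.0736]  x^+=[-0.7878]  P^+=[0.2202]
step 3: x^-=[-0.8114]  P^-=[0.2936]  S=[0.7636]  K=[0.3845]  nu=[0.0914]  x^+=[-0.7763]  P^+=[0.1807]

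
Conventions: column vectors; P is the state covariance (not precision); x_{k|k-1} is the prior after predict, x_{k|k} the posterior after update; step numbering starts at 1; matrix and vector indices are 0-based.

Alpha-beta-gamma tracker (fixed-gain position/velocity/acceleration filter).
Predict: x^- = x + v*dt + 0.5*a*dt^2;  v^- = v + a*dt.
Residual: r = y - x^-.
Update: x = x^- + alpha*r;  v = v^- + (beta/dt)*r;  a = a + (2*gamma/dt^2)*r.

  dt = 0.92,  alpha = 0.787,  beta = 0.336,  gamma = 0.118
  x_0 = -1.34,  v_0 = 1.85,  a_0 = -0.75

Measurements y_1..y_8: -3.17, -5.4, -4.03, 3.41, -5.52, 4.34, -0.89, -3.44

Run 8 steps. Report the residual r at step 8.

resid = -6.3676

step 1: x_pred=0.0446  r=-3.2146  x^+=-2.4853  v^+=-0.0140  a^+=-1.6463
step 2: x_pred=-3.1949  r=-2.2051  x^+=-4.9303  v^+=-2.3340  a^+=-2.2612
step 3: x_pred=-8.0345  r=4.0045  x^+=-4.8830  v^+=-2.9517  a^+=-1.1446
step 4: x_pred=-8.0829  r=11.4929  x^+=0.9620  v^+=0.1927  a^+=2.0600
step 5: x_pred=2.0110  r=-7.5310  x^+=-3.9159  v^+=-0.6626  a^+=-0.0399
step 6: x_pred=-4.5424  r=8.8824  x^+=2.4480  v^+=2.5447  a^+=2.4368
step 7: x_pred=5.8204  r=-6.7104  x^+=0.5393  v^+=2.3357  a^+=0.5657
step 8: x_pred=2.9276  r=-6.3676  x^+=-2.0837  v^+=0.5306  a^+=-1.2097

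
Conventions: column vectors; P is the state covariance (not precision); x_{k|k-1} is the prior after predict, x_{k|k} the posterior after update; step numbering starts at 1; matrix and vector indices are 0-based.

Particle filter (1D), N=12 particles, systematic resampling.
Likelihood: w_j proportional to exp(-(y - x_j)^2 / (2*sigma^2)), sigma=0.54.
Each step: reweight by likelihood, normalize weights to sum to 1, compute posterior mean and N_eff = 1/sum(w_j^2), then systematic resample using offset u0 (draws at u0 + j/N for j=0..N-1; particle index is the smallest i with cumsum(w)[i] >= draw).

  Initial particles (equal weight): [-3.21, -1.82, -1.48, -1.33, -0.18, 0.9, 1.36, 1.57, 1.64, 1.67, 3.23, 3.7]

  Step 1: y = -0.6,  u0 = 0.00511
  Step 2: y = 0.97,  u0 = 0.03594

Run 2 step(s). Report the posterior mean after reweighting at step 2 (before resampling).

post_mean = -0.1808

step 1: w=[0.0000, 0.0517, 0.1760, 0.2663, 0.4907, 0.0140, 0.0009, 0.0002, 0.0001, 0.0001, 0.0000, 0.0000]  mean=-0.7825  Neff=2.8945  idx=[1, 2, 2, 3, 3, 3, 4, 4, 4, 4, 4, 4]
step 2: w=[0.0000, 0.0001, 0.0001, 0.0002, 0.0002, 0.0002, 0.1666, 0.1666, 0.1666, 0.1666, 0.1666, 0.1666]  mean=-0.1808  Neff=6.0080  idx=[6, 6, 7, 7, 8, 8, 9, 9, 10, 10, 11, 11]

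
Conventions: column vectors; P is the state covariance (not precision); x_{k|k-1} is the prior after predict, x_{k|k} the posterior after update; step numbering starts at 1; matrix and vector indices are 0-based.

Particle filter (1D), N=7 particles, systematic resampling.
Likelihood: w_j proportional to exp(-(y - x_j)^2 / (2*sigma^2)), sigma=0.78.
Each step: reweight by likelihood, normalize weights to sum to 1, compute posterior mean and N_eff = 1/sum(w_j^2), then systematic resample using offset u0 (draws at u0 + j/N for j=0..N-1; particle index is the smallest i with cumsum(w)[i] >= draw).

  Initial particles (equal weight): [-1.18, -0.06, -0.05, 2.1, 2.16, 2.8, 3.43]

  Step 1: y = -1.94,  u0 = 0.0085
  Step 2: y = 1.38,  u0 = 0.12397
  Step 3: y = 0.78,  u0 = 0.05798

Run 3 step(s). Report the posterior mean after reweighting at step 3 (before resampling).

step 1: w=[0.8522, 0.0750, 0.0727, 0.0000, 0.0000, 0.0000, 0.0000]  mean=-1.0138  Neff=1.3565  idx=[0, 0, 0, 0, 0, 0, 1]
step 2: w=[0.0219, 0.0219, 0.0219, 0.0219, 0.0219, 0.0219, 0.8688]  mean=-0.2070  Neff=1.3199  idx=[5, 6, 6, 6, 6, 6, 6]
step 3: w=[0.0125, 0.1646, 0.1646, 0.1646, 0.1646, 0.1646, 0.1646]  mean=-0.0740  Neff=6.1470  idx=[1, 2, 3, 3, 4, 5, 6]

post_mean = -0.0740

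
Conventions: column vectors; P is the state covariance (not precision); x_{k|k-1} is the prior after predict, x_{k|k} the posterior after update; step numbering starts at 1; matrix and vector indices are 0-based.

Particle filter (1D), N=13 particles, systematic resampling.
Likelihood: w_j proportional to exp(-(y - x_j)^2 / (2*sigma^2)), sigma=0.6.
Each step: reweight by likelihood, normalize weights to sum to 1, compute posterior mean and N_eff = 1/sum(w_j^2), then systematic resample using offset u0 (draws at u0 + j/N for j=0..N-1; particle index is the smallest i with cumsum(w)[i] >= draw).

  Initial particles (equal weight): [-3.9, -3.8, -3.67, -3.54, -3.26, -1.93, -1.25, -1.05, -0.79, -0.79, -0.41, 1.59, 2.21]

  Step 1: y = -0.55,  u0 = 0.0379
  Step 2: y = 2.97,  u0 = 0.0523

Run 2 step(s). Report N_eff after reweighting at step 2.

N_eff = 3.2864

step 1: w=[0.0000, 0.0000, 0.0000, 0.0000, 0.0000, 0.0173, 0.1233, 0.1721, 0.2249, 0.2249, 0.2371, 0.0004, 0.0000]  mean=-0.8201  Neff=4.9390  idx=[6, 6, 7, 7, 8, 8, 8, 9, 9, 9, 10, 10, 10]
step 2: w=[0.0000, 0.0000, 0.0004, 0.0004, 0.0073, 0.0073, 0.0073, 0.0073, 0.0073, 0.0073, 0.3183, 0.3183, 0.3183]  mean=-0.4274  Neff=3.2864  idx=[10, 10, 10, 10, 10, 11, 11, 11, 11, 12, 12, 12, 12]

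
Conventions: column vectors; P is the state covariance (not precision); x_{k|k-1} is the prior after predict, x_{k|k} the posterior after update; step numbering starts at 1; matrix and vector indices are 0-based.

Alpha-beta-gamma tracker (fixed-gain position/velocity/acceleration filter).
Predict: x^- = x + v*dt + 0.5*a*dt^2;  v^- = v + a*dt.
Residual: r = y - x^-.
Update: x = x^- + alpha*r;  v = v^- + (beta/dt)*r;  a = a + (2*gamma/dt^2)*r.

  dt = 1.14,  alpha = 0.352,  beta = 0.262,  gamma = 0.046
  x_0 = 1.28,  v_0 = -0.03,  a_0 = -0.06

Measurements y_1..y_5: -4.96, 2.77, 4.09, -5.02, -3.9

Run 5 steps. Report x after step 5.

step 1: x_pred=1.2068  r=-6.1668  x^+=-0.9639  v^+=-1.5157  a^+=-0.4966
step 2: x_pred=-3.0144  r=5.7844  x^+=-0.9783  v^+=-0.7523  a^+=-0.0871
step 3: x_pred=-1.8926  r=5.9826  x^+=0.2133  v^+=0.5233  a^+=0.3364
step 4: x_pred=1.0285  r=-6.0485  x^+=-1.1006  v^+=-0.4832  a^+=-0.0917
step 5: x_pred=-1.7110  r=-2.1890  x^+=-2.4816  v^+=-1.0909  a^+=-0.2467

x_post = -2.4816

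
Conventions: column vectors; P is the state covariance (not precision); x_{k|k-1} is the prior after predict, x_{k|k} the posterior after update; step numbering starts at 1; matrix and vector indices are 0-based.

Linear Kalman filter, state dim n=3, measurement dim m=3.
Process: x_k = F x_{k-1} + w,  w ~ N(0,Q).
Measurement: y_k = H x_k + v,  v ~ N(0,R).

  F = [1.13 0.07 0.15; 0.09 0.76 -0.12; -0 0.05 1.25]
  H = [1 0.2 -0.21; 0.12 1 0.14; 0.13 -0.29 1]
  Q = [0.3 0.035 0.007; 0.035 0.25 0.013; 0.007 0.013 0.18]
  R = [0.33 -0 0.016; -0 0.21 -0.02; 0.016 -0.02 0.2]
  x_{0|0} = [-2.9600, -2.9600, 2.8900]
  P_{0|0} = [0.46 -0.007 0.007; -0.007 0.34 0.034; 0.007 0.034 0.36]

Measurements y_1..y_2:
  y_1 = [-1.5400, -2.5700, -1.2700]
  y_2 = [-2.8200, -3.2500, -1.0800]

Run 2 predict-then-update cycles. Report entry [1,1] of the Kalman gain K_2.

K[1,1] = 0.5804

step 1: x^-=[-3.1185, -2.8628, 3.4645]  P^-=[0.8991 0.0901 0.0884; 0.0901 0.4480 0.0048; 0.0884 0.0048 0.7476]  S=[1.2785 0.2770 0.0134; 0.2770 0.7115 -0.0059; 0.0134 -0.0059 1.0139]  K=[0.6954 0.0263 0.1677; 0.0013 0.6444 -0.1082; -0.1077 0.2168 0.7500]  nu=[2.8786, 0.1820, -5.1593]  x^+=[-1.9772, -2.1838, -0.6756]  P^+=[0.2387 -0.0272 0.0052; -0.0272 0.1394 0.0095; 0.0052 0.0095 0.1460]
step 2: x^-=[-2.4885, -1.7566, -0.9537]  P^-=[0.6064 0.0409 0.0416; 0.0409 0.3290 0.0058; 0.0416 0.0058 0.4097]  S=[0.9660 0.1721 0.0209; 0.1721 0.5686 -0.0334; 0.0209 -0.0334 0.6520]  K=[0.6183 0.0317 0.1483; 0.0079 0.5804 -0.0998; -0.0919 0.1856 0.6465]  nu=[-0.1805, -1.0613, -0.3122]  x^+=[-2.6800, -2.3428, -1.3360]  P^+=[0.2119 -0.0224 0.0049; -0.0224 0.1255 0.0079; 0.0049 0.0079 0.1258]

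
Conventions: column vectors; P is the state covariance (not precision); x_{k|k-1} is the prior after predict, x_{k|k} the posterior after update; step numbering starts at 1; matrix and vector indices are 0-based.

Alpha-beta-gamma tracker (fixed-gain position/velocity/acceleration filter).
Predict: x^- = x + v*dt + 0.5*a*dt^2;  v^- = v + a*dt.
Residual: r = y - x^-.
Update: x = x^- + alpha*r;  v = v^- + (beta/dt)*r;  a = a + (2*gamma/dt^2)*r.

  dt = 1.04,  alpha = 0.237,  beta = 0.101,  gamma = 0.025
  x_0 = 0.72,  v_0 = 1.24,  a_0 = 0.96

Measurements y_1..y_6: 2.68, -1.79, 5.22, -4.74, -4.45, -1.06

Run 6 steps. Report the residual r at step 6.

step 1: x_pred=2.5288  r=0.1512  x^+=2.5646  v^+=2.2531  a^+=0.9670
step 2: x_pred=5.4308  r=-7.2208  x^+=3.7194  v^+=2.5575  a^+=0.6332
step 3: x_pred=6.7217  r=-1.5017  x^+=6.3658  v^+=3.0702  a^+=0.5638
step 4: x_pred=9.8637  r=-14.6037  x^+=6.4026  v^+=2.2383  a^+=-0.1113
step 5: x_pred=8.6702  r=-13.1202  x^+=5.5607  v^+=0.8483  a^+=-0.7178
step 6: x_pred=6.0548  r=-7.1148  x^+=4.3686  v^+=-0.5892  a^+=-1.0467

resid = -7.1148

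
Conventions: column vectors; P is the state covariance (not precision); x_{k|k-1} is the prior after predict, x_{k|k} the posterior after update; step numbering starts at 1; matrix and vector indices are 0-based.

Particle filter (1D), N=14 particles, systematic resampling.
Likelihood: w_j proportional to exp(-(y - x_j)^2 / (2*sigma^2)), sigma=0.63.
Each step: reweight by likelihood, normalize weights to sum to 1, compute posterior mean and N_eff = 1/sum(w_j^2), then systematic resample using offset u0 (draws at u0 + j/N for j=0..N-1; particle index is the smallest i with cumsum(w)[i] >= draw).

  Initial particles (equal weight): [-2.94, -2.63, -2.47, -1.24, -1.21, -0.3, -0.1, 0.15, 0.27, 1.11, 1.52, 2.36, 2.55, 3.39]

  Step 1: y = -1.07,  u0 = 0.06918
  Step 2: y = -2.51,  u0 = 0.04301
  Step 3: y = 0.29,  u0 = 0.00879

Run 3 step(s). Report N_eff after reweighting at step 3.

N_eff = 13.9560

step 1: w=[0.0039, 0.0149, 0.0271, 0.3088, 0.3124, 0.1517, 0.0979, 0.0491, 0.0333, 0.0008, 0.0001, 0.0000, 0.0000, 0.0000]  mean=-0.9165  Neff=4.3476  idx=[3, 3, 3, 3, 4, 4, 4, 4, 4, 5, 5, 6, 7, 8]
step 2: w=[0.1166, 0.1166, 0.1166, 0.1166, 0.1058, 0.1058, 0.1058, 0.1058, 0.1058, 0.0019, 0.0019, 0.0006, 0.0001, 0.0001]  mean=-1.2197  Neff=9.0605  idx=[0, 0, 1, 2, 2, 3, 4, 4, 5, 6, 6, 7, 8, 8]
step 3: w=[0.0668, 0.0668, 0.0668, 0.0668, 0.0668, 0.0668, 0.0749, 0.0749, 0.0749, 0.0749, 0.0749, 0.0749, 0.0749, 0.0749]  mean=-1.2220  Neff=13.9560  idx=[0, 1, 2, 3, 4, 5, 6, 7, 8, 9, 10, 11, 12, 13]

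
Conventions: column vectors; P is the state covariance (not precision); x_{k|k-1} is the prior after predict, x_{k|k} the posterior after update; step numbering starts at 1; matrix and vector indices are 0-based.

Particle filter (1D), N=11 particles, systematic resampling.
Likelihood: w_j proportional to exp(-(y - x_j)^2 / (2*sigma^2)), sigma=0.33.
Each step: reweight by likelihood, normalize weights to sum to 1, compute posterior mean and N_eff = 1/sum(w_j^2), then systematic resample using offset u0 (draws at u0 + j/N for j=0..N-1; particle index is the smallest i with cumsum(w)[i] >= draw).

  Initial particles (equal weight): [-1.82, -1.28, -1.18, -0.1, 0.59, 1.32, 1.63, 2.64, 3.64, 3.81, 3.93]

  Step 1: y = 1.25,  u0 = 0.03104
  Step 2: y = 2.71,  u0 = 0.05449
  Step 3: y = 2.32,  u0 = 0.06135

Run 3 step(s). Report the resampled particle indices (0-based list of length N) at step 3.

resampled_idx = [1, 2, 3, 4, 5, 6, 7, 7, 8, 9, 10]

step 1: w=[0.0000, 0.0000, 0.0000, 0.0001, 0.0831, 0.6003, 0.3164, 0.0001, 0.0000, 0.0000, 0.0000]  mean=1.3573  Neff=2.1397  idx=[4, 5, 5, 5, 5, 5, 5, 5, 6, 6, 6]
step 2: w=[0.0000, 0.0093, 0.0093, 0.0093, 0.0093, 0.0093, 0.0093, 0.0093, 0.3117, 0.3117, 0.3117]  mean=1.6099  Neff=3.4236  idx=[6, 8, 8, 8, 9, 9, 9, 10, 10, 10, 10]
step 3: w=[0.0089, 0.0991, 0.0991, 0.0991, 0.0991, 0.0991, 0.0991, 0.0991, 0.0991, 0.0991, 0.0991]  mean=1.6272  Neff=10.1730  idx=[1, 2, 3, 4, 5, 6, 7, 7, 8, 9, 10]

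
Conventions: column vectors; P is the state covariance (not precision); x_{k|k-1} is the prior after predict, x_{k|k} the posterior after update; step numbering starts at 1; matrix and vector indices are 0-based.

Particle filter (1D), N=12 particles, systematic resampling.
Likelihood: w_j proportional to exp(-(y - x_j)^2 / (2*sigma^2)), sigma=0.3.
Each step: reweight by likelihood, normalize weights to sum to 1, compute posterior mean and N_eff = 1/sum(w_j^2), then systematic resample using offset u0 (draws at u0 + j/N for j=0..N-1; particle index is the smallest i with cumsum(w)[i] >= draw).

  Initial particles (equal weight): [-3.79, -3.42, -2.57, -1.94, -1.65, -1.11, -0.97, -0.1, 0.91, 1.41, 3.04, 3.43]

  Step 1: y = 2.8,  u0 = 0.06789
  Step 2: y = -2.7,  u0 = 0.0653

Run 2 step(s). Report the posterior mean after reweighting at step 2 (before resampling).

post_mean = 3.0400

step 1: w=[0.0000, 0.0000, 0.0000, 0.0000, 0.0000, 0.0000, 0.0000, 0.0000, 0.0000, 0.0000, 0.8682, 0.1318]  mean=3.0914  Neff=1.2969  idx=[10, 10, 10, 10, 10, 10, 10, 10, 10, 10, 11, 11]
step 2: w=[0.1000, 0.1000, 0.1000, 0.1000, 0.1000, 0.1000, 0.1000, 0.1000, 0.1000, 0.1000, 0.0000, 0.0000]  mean=3.0400  Neff=10.0000  idx=[0, 1, 2, 3, 3, 4, 5, 6, 7, 8, 8, 9]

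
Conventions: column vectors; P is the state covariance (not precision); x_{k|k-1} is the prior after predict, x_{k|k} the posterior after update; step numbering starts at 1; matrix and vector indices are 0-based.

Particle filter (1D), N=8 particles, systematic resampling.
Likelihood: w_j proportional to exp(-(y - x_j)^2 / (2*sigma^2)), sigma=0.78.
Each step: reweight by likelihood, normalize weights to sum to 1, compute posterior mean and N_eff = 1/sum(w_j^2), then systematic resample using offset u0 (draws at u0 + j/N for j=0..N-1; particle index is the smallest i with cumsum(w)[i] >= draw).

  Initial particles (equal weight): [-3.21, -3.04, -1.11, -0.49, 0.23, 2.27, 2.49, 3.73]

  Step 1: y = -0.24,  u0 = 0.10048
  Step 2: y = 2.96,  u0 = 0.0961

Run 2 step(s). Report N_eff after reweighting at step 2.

N_eff = 3.1571

step 1: w=[0.0003, 0.0007, 0.2303, 0.4075, 0.3578, 0.0024, 0.0009, 0.0000]  mean=-0.3683  Neff=2.8805  idx=[2, 2, 3, 3, 3, 4, 4, 4]
step 2: w=[0.0002, 0.0002, 0.0084, 0.0084, 0.0084, 0.3248, 0.3248, 0.3248]  mean=0.2114  Neff=3.1571  idx=[5, 5, 5, 6, 6, 7, 7, 7]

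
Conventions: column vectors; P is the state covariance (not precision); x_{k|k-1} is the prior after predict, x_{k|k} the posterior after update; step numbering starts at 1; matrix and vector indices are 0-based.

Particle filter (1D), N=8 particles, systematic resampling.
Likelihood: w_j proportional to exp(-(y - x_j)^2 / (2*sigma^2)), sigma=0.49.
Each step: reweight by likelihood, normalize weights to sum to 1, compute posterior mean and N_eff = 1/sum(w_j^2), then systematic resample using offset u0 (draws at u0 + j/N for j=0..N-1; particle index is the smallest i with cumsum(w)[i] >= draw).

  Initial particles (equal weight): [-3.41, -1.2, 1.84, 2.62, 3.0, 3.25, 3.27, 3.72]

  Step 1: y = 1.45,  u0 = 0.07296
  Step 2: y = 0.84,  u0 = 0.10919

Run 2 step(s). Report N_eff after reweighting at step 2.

N_eff = 7.0218

step 1: w=[0.0000, 0.0000, 0.9161, 0.0727, 0.0084, 0.0015, 0.0013, 0.0000]  mean=1.9104  Neff=1.1840  idx=[2, 2, 2, 2, 2, 2, 2, 3]
step 2: w=[0.1426, 0.1426, 0.1426, 0.1426, 0.1426, 0.1426, 0.1426, 0.0016]  mean=1.8412  Neff=7.0218  idx=[0, 1, 2, 3, 4, 5, 6, 6]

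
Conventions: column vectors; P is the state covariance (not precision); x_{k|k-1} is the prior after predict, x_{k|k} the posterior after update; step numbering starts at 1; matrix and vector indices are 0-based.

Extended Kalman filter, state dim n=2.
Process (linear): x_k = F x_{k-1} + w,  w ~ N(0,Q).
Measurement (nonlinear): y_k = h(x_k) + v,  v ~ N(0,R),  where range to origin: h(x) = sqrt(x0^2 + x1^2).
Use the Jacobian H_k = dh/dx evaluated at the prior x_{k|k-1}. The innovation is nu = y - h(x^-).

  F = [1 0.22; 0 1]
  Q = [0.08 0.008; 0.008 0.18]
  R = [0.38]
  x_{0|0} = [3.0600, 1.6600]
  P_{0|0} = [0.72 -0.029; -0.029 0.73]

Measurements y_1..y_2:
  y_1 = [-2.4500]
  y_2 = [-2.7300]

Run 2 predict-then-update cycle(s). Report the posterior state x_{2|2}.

step 1: x^-=[3.4252, 1.6600]  P^-=[0.8226 0.1396; 0.1396 0.9100]  H_jac=[0.8999 0.4361]  S=[1.3288]  K=[0.6029; 0.3932]  nu=[-6.2563]  x^+=[-0.3466, -0.8001]  P^+=[0.3396 -0.1754; -0.1754 0.7045]
step 2: x^-=[-0.5226, -0.8001]  P^-=[0.3765 -0.0124; -0.0124 0.8845]  H_jac=[-0.5469 -0.8372]  S=[1.1012]  K=[-0.1776; -0.6663]  nu=[-3.6856]  x^+=[0.1318, 1.6557]  P^+=[0.3418 -0.1427; -0.1427 0.3956]

x_post = [0.1318, 1.6557]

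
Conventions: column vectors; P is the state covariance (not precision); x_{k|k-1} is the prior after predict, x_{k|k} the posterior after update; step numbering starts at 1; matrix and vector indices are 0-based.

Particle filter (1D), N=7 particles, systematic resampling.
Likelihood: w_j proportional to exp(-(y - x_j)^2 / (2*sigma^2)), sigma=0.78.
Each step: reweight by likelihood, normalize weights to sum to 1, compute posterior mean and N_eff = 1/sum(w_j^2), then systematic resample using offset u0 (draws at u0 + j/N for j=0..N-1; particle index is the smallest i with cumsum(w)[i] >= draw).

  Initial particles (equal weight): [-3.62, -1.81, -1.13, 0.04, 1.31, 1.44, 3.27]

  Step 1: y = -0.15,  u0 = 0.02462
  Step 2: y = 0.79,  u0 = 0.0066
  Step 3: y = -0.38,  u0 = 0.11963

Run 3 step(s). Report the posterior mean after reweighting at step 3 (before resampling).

step 1: w=[0.0000, 0.0568, 0.2485, 0.5312, 0.0949, 0.0685, 0.0000]  mean=-0.1394  Neff=2.7714  idx=[1, 2, 3, 3, 3, 3, 4]
step 2: w=[0.0011, 0.0143, 0.1868, 0.1868, 0.1868, 0.1868, 0.2374]  mean=0.3227  Neff=5.0990  idx=[1, 2, 3, 4, 5, 5, 6]
step 3: w=[0.1247, 0.1713, 0.1713, 0.1713, 0.1713, 0.1713, 0.0189]  mean=-0.0819  Neff=6.1508  idx=[0, 1, 2, 3, 4, 5, 5]

post_mean = -0.0819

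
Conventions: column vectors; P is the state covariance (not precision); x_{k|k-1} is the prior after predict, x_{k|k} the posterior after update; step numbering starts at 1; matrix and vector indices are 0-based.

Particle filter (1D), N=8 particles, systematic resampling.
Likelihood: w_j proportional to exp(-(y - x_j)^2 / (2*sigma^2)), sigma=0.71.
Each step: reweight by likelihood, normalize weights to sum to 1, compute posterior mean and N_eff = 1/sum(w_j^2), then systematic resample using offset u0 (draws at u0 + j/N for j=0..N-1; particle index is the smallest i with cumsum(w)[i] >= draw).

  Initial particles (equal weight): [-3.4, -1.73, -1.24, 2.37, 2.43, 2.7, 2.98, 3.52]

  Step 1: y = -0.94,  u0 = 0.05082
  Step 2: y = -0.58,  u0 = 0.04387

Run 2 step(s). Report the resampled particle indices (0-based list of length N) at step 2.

resampled_idx = [0, 2, 3, 4, 5, 5, 6, 7]

step 1: w=[0.0017, 0.3699, 0.6283, 0.0000, 0.0000, 0.0000, 0.0000, 0.0000]  mean=-1.4249  Neff=1.8809  idx=[1, 1, 1, 2, 2, 2, 2, 2]
step 2: w=[0.0664, 0.0664, 0.0664, 0.1601, 0.1601, 0.1601, 0.1601, 0.1601]  mean=-1.3377  Neff=7.0692  idx=[0, 2, 3, 4, 5, 5, 6, 7]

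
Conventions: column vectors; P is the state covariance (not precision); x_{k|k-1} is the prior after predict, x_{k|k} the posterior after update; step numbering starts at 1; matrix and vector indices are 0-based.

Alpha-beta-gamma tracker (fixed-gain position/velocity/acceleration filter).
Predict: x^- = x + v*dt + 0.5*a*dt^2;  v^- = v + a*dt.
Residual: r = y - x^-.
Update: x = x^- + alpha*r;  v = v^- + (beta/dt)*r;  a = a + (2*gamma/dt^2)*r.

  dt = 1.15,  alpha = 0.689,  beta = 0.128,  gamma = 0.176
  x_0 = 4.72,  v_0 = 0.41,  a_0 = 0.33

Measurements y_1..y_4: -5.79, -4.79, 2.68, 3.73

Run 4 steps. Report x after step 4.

x_post = 0.4436

step 1: x_pred=5.4097  r=-11.1997  x^+=-2.3069  v^+=-0.4571  a^+=-2.6509
step 2: x_pred=-4.5855  r=-0.2045  x^+=-4.7264  v^+=-3.5284  a^+=-2.7054
step 3: x_pred=-10.5730  r=13.2530  x^+=-1.4417  v^+=-5.1645  a^+=0.8221
step 4: x_pred=-6.8373  r=10.5673  x^+=0.4436  v^+=-3.0429  a^+=3.6347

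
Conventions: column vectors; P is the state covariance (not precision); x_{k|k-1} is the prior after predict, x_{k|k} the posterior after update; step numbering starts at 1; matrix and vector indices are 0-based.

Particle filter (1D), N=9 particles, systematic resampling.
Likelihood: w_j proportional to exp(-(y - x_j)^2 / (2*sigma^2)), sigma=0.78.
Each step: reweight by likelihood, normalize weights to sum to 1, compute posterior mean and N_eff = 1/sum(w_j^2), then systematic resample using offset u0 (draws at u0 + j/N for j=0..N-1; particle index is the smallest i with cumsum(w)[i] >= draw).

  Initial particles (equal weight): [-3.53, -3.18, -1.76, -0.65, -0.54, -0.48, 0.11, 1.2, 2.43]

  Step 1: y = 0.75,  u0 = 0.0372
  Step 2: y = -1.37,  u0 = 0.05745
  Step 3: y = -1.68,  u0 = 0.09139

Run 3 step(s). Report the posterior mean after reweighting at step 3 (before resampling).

step 1: w=[0.0000, 0.0000, 0.0023, 0.0830, 0.1058, 0.1198, 0.2966, 0.3517, 0.0408]  mean=0.3812  Neff=4.0692  idx=[3, 4, 5, 6, 6, 6, 7, 7, 7]
step 2: w=[0.2901, 0.2522, 0.2317, 0.0734, 0.0734, 0.0734, 0.0020, 0.0020, 0.0020]  mean=-0.4047  Neff=4.5959  idx=[0, 0, 0, 1, 1, 2, 2, 3, 5]
step 3: w=[0.1550, 0.1550, 0.1550, 0.1274, 0.1274, 0.1135, 0.1135, 0.0266, 0.0266]  mean=-0.5429  Neff=7.5929  idx=[0, 1, 2, 2, 3, 4, 5, 6, 8]

post_mean = -0.5429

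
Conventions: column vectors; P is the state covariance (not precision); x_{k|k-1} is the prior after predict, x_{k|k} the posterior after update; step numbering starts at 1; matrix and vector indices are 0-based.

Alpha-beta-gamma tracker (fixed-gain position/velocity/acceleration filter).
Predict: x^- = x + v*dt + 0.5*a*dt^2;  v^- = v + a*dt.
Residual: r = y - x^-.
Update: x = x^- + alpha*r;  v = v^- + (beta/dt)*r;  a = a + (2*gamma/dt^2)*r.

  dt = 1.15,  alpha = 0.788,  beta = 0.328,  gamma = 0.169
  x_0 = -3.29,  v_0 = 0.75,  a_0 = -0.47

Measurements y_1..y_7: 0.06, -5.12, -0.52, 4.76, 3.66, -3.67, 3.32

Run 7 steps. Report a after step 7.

step 1: x_pred=-2.7383  r=2.7983  x^+=-0.5332  v^+=1.0076  a^+=0.2452
step 2: x_pred=0.7876  r=-5.9076  x^+=-3.8676  v^+=-0.3954  a^+=-1.2647
step 3: x_pred=-5.1585  r=4.6385  x^+=-1.5034  v^+=-0.5268  a^+=-0.0792
step 4: x_pred=-2.1615  r=6.9215  x^+=3.2926  v^+=1.3563  a^+=1.6898
step 5: x_pred=5.9698  r=-2.3098  x^+=4.1497  v^+=2.6408  a^+=1.0995
step 6: x_pred=7.9136  r=-11.5836  x^+=-1.2143  v^+=0.6013  a^+=-1.8610
step 7: x_pred=-1.7533  r=5.0733  x^+=2.2445  v^+=-0.0918  a^+=-0.5644

a_post = -0.5644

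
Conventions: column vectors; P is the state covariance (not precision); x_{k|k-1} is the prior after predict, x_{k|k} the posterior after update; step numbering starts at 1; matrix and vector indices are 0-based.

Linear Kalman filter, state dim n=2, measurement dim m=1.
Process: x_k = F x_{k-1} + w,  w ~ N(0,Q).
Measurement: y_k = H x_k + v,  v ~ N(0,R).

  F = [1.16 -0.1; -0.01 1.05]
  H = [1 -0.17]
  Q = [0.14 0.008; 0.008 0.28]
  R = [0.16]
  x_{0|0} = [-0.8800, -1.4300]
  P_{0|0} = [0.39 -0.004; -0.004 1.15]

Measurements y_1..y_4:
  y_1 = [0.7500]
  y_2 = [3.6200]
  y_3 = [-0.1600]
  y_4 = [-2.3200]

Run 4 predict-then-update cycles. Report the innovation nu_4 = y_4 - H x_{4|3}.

step 1: x^-=[-0.8778, -1.4927]  P^-=[0.6772 -0.1221; -0.1222 1.5480]  S=[0.9235]  K=[0.7558; -0.4172]  nu=[1.3740]  x^+=[0.1607, -2.0660]  P^+=[0.1497 0.1691; 0.1691 1.3872]
step 2: x^-=[0.3930, -2.1709]  P^-=[0.3160 0.0667; 0.0667 1.8059]  S=[0.5056]  K=[0.6027; -0.4753]  nu=[2.8579]  x^+=[2.1155, -3.5293]  P^+=[0.1324 0.2115; 0.2115 1.6917]
step 3: x^-=[2.8070, -3.7269]  P^-=[0.2860 0.0867; 0.0867 2.1406]  S=[0.4784]  K=[0.5670; -0.5795]  nu=[-3.6005]  x^+=[0.7654, -1.6405]  P^+=[0.1322 0.2439; 0.2439 1.9800]
step 4: x^-=[1.0519, -1.7302]  P^-=[0.2811 0.0959; 0.0959 2.4578]  S=[0.4795]  K=[0.5522; -0.6714]  nu=[-3.6660]  x^+=[-0.9725, 0.7313]  P^+=[0.1349 0.2737; 0.2737 2.2417]

innov = [-3.6660]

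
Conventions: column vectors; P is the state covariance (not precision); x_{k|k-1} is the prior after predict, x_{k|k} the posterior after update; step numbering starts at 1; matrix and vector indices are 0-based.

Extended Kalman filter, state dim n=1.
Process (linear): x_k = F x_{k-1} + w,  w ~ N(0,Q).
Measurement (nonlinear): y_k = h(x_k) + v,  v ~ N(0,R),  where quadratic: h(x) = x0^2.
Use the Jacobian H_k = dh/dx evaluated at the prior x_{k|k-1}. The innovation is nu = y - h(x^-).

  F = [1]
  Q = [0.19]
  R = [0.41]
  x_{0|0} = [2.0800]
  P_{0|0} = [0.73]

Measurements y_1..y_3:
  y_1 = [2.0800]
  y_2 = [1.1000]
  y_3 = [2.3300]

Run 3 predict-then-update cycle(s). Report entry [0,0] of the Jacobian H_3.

H_jac[0,0] = 2.4021

step 1: x^-=[2.0800]  P^-=[0.9200]  H_jac=[4.1600]  S=[16.3312]  K=[0.2343]  nu=[-2.2464]  x^+=[1.5536]  P^+=[0.0231]
step 2: x^-=[1.5536]  P^-=[0.2131]  H_jac=[3.1071]  S=[2.4673]  K=[0.2684]  nu=[-1.3135]  x^+=[1.2011]  P^+=[0.0354]
step 3: x^-=[1.2011]  P^-=[0.2254]  H_jac=[2.4021]  S=[1.7107]  K=[0.3165]  nu=[0.8875]  x^+=[1.4820]  P^+=[0.0540]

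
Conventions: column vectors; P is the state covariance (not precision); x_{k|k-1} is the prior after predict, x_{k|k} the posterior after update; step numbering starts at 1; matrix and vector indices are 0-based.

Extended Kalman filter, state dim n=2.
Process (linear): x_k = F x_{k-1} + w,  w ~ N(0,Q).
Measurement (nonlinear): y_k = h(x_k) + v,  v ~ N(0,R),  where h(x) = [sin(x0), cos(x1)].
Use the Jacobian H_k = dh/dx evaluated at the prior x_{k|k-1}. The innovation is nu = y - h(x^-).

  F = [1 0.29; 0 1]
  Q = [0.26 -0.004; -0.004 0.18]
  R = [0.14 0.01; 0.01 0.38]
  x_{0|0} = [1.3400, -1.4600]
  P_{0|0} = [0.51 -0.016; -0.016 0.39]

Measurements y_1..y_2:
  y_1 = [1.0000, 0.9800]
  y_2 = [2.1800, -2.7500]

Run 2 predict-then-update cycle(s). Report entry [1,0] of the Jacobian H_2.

H_jac[1,0] = 0.0000

step 1: x^-=[0.9166, -1.4600]  P^-=[0.7935 0.0931; 0.0931 0.5700]  H_jac=[0.6085 0.0000; 0.0000 0.9939]  S=[0.4338 0.0663; 0.0663 0.9430]  K=[1.1100 0.0201; 0.0392 0.5980]  nu=[0.2065, 0.8694]  x^+=[1.1632, -0.9320]  P^+=[0.2557 0.0188; 0.0188 0.2290]
step 2: x^-=[0.8929, -0.9320]  P^-=[0.5459 0.0813; 0.0813 0.4090]  H_jac=[0.6271 0.0000; 0.0000 0.8028]  S=[0.3547 0.0509; 0.0509 0.6436]  K=[0.9615 0.0253; 0.0713 0.5046]  nu=[1.4011, -3.3462]  x^+=[2.1555, -2.5205]  P^+=[0.2151 0.0240; 0.0240 0.2397]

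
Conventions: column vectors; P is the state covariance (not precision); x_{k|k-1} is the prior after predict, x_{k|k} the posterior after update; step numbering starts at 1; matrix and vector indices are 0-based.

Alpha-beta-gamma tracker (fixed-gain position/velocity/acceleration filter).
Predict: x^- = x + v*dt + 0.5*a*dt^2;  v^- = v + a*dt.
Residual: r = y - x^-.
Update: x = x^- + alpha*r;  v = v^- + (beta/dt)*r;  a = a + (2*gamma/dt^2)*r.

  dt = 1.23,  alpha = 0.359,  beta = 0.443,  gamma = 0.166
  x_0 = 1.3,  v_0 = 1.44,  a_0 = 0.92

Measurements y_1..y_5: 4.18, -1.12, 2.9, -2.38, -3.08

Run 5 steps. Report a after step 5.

step 1: x_pred=3.7671  r=0.4129  x^+=3.9154  v^+=2.7203  a^+=1.0106
step 2: x_pred=8.0258  r=-9.1458  x^+=4.7425  v^+=0.6694  a^+=-0.9964
step 3: x_pred=4.8120  r=-1.9120  x^+=4.1256  v^+=-1.2449  a^+=-1.4160
step 4: x_pred=1.5233  r=-3.9033  x^+=0.1220  v^+=-4.3924  a^+=-2.2726
step 5: x_pred=-6.9997  r=3.9197  x^+=-5.5925  v^+=-5.7759  a^+=-1.4124

a_post = -1.4124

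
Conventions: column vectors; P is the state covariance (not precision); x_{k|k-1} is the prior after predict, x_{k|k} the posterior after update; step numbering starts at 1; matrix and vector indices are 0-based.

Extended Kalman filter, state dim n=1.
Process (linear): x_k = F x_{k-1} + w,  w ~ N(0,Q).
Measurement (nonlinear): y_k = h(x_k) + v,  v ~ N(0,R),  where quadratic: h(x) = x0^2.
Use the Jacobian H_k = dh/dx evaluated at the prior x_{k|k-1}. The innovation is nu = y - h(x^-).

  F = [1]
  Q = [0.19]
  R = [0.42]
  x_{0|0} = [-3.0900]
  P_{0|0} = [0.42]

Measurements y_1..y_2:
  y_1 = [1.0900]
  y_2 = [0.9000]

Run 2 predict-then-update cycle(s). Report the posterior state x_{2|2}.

x_post = [-1.2207]

step 1: x^-=[-3.0900]  P^-=[0.6100]  H_jac=[-6.1800]  S=[23.7174]  K=[-0.1589]  nu=[-8.4581]  x^+=[-1.7456]  P^+=[0.0108]
step 2: x^-=[-1.7456]  P^-=[0.2008]  H_jac=[-3.4912]  S=[2.8675]  K=[-0.2445]  nu=[-2.1472]  x^+=[-1.2207]  P^+=[0.0294]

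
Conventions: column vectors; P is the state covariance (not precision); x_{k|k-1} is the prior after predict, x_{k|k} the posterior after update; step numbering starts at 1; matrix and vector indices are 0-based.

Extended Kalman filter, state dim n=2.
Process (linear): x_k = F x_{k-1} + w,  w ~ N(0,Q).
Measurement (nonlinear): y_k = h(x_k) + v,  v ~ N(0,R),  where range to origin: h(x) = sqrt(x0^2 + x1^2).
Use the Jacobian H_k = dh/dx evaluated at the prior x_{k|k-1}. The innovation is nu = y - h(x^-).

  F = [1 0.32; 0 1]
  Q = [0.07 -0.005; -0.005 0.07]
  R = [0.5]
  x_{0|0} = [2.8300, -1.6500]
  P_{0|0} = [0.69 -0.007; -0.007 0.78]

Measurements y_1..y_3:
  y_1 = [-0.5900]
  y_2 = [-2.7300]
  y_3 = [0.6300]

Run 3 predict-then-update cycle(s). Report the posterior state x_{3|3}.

x_post = [0.4518, 0.6904]

step 1: x^-=[2.3020, -1.6500]  P^-=[0.8354 0.2376; 0.2376 0.8500]  H_jac=[0.8128 -0.5826]  S=[1.1153]  K=[0.4847; -0.2708]  nu=[-3.4223]  x^+=[0.6433, -0.7231]  P^+=[0.5734 0.3840; 0.3840 0.7682]
step 2: x^-=[0.4119, -0.7231]  P^-=[0.9678 0.6248; 0.6248 0.8382]  H_jac=[0.4950 -0.8689]  S=[0.8325]  K=[-0.0767; -0.5034]  nu=[-3.5622]  x^+=[0.6852, 1.0699]  P^+=[0.9629 0.5927; 0.5927 0.6273]
step 3: x^-=[1.0276, 1.0699]  P^-=[1.4765 0.7884; 0.7884 0.6973]  H_jac=[0.6927 0.7212]  S=[2.3589]  K=[0.6746; 0.4447]  nu=[-0.8535]  x^+=[0.4518, 0.6904]  P^+=[0.4029 0.0807; 0.0807 0.2308]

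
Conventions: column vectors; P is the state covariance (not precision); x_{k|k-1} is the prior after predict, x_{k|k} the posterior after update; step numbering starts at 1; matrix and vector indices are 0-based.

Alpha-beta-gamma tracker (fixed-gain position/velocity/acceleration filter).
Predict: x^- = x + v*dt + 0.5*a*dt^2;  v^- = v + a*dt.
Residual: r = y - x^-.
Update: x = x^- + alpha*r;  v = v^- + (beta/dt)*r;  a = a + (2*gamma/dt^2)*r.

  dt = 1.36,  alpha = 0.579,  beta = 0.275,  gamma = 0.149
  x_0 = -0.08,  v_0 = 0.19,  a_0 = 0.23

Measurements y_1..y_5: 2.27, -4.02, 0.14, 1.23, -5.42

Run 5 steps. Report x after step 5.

step 1: x_pred=0.3911  r=1.8789  x^+=1.4790  v^+=0.8827  a^+=0.5327
step 2: x_pred=3.1721  r=-7.1921  x^+=-0.9921  v^+=0.1529  a^+=-0.6260
step 3: x_pred=-1.3631  r=1.5031  x^+=-0.4928  v^+=-0.3946  a^+=-0.3839
step 4: x_pred=-1.3844  r=2.6144  x^+=0.1293  v^+=-0.3880  a^+=0.0373
step 5: x_pred=-0.3638  r=-5.0562  x^+=-3.2913  v^+=-1.3596  a^+=-0.7773

x_post = -3.2913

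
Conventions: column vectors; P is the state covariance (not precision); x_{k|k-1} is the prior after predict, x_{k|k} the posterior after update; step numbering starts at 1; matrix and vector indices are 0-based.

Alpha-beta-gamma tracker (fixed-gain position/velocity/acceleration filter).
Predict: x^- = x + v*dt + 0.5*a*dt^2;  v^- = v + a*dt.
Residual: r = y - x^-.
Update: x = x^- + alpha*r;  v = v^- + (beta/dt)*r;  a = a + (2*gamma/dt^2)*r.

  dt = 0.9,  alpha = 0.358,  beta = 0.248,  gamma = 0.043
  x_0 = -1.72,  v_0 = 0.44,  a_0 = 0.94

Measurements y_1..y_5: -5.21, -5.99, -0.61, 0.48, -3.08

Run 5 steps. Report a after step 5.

step 1: x_pred=-0.9433  r=-4.2667  x^+=-2.4708  v^+=0.1103  a^+=0.4870
step 2: x_pred=-2.1743  r=-3.8157  x^+=-3.5403  v^+=-0.5029  a^+=0.0819
step 3: x_pred=-3.9597  r=3.3497  x^+=-2.7605  v^+=0.4939  a^+=0.4375
step 4: x_pred=-2.1389  r=2.6189  x^+=-1.2013  v^+=1.6093  a^+=0.7156
step 5: x_pred=0.5368  r=-3.6168  x^+=-0.7580  v^+=1.2566  a^+=0.3316

a_post = 0.3316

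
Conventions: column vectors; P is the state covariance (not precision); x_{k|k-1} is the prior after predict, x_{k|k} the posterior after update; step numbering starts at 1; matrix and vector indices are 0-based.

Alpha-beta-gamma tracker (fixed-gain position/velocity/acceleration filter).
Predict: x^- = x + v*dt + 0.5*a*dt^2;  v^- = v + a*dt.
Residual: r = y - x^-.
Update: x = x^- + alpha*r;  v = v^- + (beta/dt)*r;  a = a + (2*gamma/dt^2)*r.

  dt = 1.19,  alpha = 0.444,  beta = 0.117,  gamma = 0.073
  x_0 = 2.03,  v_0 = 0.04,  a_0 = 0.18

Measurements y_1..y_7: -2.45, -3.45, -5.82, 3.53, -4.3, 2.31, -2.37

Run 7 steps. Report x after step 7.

x_post = -2.2749

step 1: x_pred=2.2050  r=-4.6550  x^+=0.1382  v^+=-0.2035  a^+=-0.2999
step 2: x_pred=-0.3163  r=-3.1337  x^+=-1.7077  v^+=-0.8685  a^+=-0.6230
step 3: x_pred=-3.1823  r=-2.6377  x^+=-4.3534  v^+=-1.8692  a^+=-0.8950
step 4: x_pred=-7.2115  r=10.7415  x^+=-2.4423  v^+=-1.8781  a^+=0.2125
step 5: x_pred=-4.5268  r=0.2268  x^+=-4.4261  v^+=-1.6030  a^+=0.2359
step 6: x_pred=-6.1667  r=8.4767  x^+=-2.4030  v^+=-0.4889  a^+=1.1098
step 7: x_pred=-2.1990  r=-0.1710  x^+=-2.2749  v^+=0.8150  a^+=1.0922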